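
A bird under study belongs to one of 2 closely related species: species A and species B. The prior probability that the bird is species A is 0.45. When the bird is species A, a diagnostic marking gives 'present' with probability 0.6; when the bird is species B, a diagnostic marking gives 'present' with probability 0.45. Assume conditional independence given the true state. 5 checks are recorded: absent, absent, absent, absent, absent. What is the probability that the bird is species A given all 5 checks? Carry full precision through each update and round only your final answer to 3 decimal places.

0.143

After 'absent': P(species A) = 0.4·0.4500 / (0.4·0.4500 + 0.55·0.5500) ≈ 0.3731
After 'absent': P(species A) = 0.4·0.3731 / (0.4·0.3731 + 0.55·0.6269) ≈ 0.3020
After 'absent': P(species A) = 0.4·0.3020 / (0.4·0.3020 + 0.55·0.6980) ≈ 0.2394
After 'absent': P(species A) = 0.4·0.2394 / (0.4·0.2394 + 0.55·0.7606) ≈ 0.1863
After 'absent': P(species A) = 0.4·0.1863 / (0.4·0.1863 + 0.55·0.8137) ≈ 0.1427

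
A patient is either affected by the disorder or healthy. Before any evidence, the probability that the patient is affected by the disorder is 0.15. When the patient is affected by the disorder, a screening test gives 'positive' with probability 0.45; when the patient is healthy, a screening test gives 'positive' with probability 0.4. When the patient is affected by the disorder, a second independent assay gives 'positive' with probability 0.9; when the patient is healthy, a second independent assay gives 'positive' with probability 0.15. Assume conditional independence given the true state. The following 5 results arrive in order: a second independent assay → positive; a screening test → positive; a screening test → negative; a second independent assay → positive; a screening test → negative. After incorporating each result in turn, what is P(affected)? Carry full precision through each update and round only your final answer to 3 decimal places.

0.857

Apply Bayes' rule sequentially, carrying P(affected) forward.
After a second independent assay='positive': P(affected) = 0.9·0.1500 / (0.9·0.1500 + 0.15·0.8500) ≈ 0.5143
After a screening test='positive': P(affected) = 0.45·0.5143 / (0.45·0.5143 + 0.4·0.4857) ≈ 0.5436
After a screening test='negative': P(affected) = 0.55·0.5436 / (0.55·0.5436 + 0.6·0.4564) ≈ 0.5220
After a second independent assay='positive': P(affected) = 0.9·0.5220 / (0.9·0.5220 + 0.15·0.4780) ≈ 0.8676
After a screening test='negative': P(affected) = 0.55·0.8676 / (0.55·0.8676 + 0.6·0.1324) ≈ 0.8573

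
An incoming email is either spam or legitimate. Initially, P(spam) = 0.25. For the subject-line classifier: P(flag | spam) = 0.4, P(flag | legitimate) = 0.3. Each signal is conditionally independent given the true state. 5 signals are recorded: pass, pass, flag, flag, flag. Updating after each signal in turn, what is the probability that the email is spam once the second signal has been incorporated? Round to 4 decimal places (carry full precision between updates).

Each posterior becomes the prior for the next update.
After 'pass': P(spam) = 0.6·0.2500 / (0.6·0.2500 + 0.7·0.7500) ≈ 0.2222
After 'pass': P(spam) = 0.6·0.2222 / (0.6·0.2222 + 0.7·0.7778) ≈ 0.1967

0.1967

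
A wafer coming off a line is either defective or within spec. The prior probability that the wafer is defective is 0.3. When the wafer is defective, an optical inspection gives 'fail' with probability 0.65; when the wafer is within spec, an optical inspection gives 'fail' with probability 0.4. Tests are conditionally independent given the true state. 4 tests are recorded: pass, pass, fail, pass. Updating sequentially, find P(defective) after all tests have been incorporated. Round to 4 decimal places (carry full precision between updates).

0.1214

After 'pass': P(defective) = 0.35·0.3000 / (0.35·0.3000 + 0.6·0.7000) ≈ 0.2000
After 'pass': P(defective) = 0.35·0.2000 / (0.35·0.2000 + 0.6·0.8000) ≈ 0.1273
After 'fail': P(defective) = 0.65·0.1273 / (0.65·0.1273 + 0.4·0.8727) ≈ 0.1916
After 'pass': P(defective) = 0.35·0.1916 / (0.35·0.1916 + 0.6·0.8084) ≈ 0.1214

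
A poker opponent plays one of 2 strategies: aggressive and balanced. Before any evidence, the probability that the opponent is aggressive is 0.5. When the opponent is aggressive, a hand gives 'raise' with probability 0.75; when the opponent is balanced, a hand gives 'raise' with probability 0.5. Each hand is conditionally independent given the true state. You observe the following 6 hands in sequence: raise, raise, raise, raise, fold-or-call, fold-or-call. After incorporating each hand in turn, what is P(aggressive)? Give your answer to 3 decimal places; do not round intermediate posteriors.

0.559

After 'raise': P(aggressive) = 0.75·0.5000 / (0.75·0.5000 + 0.5·0.5000) ≈ 0.6000
After 'raise': P(aggressive) = 0.75·0.6000 / (0.75·0.6000 + 0.5·0.4000) ≈ 0.6923
After 'raise': P(aggressive) = 0.75·0.6923 / (0.75·0.6923 + 0.5·0.3077) ≈ 0.7714
After 'raise': P(aggressive) = 0.75·0.7714 / (0.75·0.7714 + 0.5·0.2286) ≈ 0.8351
After 'fold-or-call': P(aggressive) = 0.25·0.8351 / (0.25·0.8351 + 0.5·0.1649) ≈ 0.7168
After 'fold-or-call': P(aggressive) = 0.25·0.7168 / (0.25·0.7168 + 0.5·0.2832) ≈ 0.5586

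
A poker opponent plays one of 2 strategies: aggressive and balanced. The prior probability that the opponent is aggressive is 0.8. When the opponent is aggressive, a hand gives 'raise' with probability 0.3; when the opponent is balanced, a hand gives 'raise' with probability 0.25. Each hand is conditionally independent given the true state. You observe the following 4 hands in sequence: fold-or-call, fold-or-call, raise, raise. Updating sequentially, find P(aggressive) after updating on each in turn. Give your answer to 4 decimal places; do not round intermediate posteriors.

After 'fold-or-call': P(aggressive) = 0.7·0.8000 / (0.7·0.8000 + 0.75·0.2000) ≈ 0.7887
After 'fold-or-call': P(aggressive) = 0.7·0.7887 / (0.7·0.7887 + 0.75·0.2113) ≈ 0.7770
After 'raise': P(aggressive) = 0.3·0.7770 / (0.3·0.7770 + 0.25·0.2230) ≈ 0.8070
After 'raise': P(aggressive) = 0.3·0.8070 / (0.3·0.8070 + 0.25·0.1930) ≈ 0.8338

0.8338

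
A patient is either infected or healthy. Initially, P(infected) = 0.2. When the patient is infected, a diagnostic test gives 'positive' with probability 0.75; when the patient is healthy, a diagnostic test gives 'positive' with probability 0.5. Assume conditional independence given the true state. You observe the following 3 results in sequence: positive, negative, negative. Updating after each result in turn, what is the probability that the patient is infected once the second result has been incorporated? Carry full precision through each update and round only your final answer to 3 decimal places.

0.158

Each posterior becomes the prior for the next update.
After 'positive': P(infected) = 0.75·0.2000 / (0.75·0.2000 + 0.5·0.8000) ≈ 0.2727
After 'negative': P(infected) = 0.25·0.2727 / (0.25·0.2727 + 0.5·0.7273) ≈ 0.1579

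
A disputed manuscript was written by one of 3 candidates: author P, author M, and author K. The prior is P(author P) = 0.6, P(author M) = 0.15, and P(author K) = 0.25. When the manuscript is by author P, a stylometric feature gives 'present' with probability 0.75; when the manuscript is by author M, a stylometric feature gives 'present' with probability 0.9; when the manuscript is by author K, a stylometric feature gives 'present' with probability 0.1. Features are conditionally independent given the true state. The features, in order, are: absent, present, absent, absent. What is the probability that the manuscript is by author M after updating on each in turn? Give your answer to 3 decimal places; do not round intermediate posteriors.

0.005

After 'absent': normaliser = 0.25·0.6000 + 0.1·0.1500 + 0.9·0.2500; P(author P) ≈ 0.3846, P(author M) ≈ 0.0385, P(author K) ≈ 0.5769
After 'present': normaliser = 0.75·0.3846 + 0.9·0.0385 + 0.1·0.5769; P(author P) ≈ 0.7576, P(author M) ≈ 0.0909, P(author K) ≈ 0.1515
After 'absent': normaliser = 0.25·0.7576 + 0.1·0.0909 + 0.9·0.1515; P(author P) ≈ 0.5656, P(author M) ≈ 0.0271, P(author K) ≈ 0.4072
After 'absent': normaliser = 0.25·0.5656 + 0.1·0.0271 + 0.9·0.4072; P(author P) ≈ 0.2769, P(author M) ≈ 0.0053, P(author K) ≈ 0.7178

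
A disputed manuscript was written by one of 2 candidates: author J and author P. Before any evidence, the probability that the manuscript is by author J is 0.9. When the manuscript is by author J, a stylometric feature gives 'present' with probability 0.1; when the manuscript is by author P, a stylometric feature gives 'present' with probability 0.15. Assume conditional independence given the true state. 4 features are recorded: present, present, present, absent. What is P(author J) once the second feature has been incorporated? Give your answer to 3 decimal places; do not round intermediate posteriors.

0.800

After 'present': P(author J) = 0.1·0.9000 / (0.1·0.9000 + 0.15·0.1000) ≈ 0.8571
After 'present': P(author J) = 0.1·0.8571 / (0.1·0.8571 + 0.15·0.1429) ≈ 0.8000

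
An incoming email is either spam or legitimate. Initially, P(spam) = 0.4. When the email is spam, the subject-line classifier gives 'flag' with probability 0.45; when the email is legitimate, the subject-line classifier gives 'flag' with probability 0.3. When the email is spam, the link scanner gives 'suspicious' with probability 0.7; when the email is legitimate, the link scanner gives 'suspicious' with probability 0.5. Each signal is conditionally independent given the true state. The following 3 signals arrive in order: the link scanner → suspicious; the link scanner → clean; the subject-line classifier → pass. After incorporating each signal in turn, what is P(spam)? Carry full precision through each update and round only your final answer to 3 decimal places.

After the link scanner='suspicious': P(spam) = 0.7·0.4000 / (0.7·0.4000 + 0.5·0.6000) ≈ 0.4828
After the link scanner='clean': P(spam) = 0.3·0.4828 / (0.3·0.4828 + 0.5·0.5172) ≈ 0.3590
After the subject-line classifier='pass': P(spam) = 0.55·0.3590 / (0.55·0.3590 + 0.7·0.6410) ≈ 0.3056

0.306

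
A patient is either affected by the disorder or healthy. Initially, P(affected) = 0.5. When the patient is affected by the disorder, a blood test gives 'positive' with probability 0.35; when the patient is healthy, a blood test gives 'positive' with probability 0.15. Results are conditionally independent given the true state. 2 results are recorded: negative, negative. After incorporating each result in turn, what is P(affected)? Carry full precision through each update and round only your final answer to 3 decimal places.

Apply Bayes' rule sequentially, carrying P(affected) forward.
After 'negative': P(affected) = 0.65·0.5000 / (0.65·0.5000 + 0.85·0.5000) ≈ 0.4333
After 'negative': P(affected) = 0.65·0.4333 / (0.65·0.4333 + 0.85·0.5667) ≈ 0.3690

0.369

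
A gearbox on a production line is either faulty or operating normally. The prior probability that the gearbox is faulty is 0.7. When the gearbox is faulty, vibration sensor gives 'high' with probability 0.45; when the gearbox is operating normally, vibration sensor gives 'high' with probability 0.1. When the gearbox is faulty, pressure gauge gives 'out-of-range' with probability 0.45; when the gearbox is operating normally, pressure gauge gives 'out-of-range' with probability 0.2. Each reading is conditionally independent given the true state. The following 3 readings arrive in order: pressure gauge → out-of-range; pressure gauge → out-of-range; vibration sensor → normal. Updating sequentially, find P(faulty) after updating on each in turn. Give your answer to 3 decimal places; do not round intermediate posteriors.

After pressure gauge='out-of-range': P(faulty) = 0.45·0.7000 / (0.45·0.7000 + 0.2·0.3000) ≈ 0.8400
After pressure gauge='out-of-range': P(faulty) = 0.45·0.8400 / (0.45·0.8400 + 0.2·0.1600) ≈ 0.9220
After vibration sensor='normal': P(faulty) = 0.55·0.9220 / (0.55·0.9220 + 0.9·0.0780) ≈ 0.8783

0.878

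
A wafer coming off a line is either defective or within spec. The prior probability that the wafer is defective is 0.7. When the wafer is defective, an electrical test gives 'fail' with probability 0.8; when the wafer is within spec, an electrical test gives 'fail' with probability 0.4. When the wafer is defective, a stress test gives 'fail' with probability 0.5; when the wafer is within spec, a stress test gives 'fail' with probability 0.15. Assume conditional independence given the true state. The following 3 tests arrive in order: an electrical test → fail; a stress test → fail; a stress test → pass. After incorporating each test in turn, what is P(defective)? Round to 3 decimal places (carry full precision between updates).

0.901

Each posterior becomes the prior for the next update.
After an electrical test='fail': P(defective) = 0.8·0.7000 / (0.8·0.7000 + 0.4·0.3000) ≈ 0.8235
After a stress test='fail': P(defective) = 0.5·0.8235 / (0.5·0.8235 + 0.15·0.1765) ≈ 0.9396
After a stress test='pass': P(defective) = 0.5·0.9396 / (0.5·0.9396 + 0.85·0.0604) ≈ 0.9015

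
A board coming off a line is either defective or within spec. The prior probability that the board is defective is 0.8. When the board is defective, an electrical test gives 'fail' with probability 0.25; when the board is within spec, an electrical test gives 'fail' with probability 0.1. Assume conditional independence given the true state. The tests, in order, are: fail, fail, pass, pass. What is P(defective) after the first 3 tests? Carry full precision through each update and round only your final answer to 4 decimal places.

0.9542

Apply Bayes' rule sequentially, carrying P(defective) forward.
After 'fail': P(defective) = 0.25·0.8000 / (0.25·0.8000 + 0.1·0.2000) ≈ 0.9091
After 'fail': P(defective) = 0.25·0.9091 / (0.25·0.9091 + 0.1·0.0909) ≈ 0.9615
After 'pass': P(defective) = 0.75·0.9615 / (0.75·0.9615 + 0.9·0.0385) ≈ 0.9542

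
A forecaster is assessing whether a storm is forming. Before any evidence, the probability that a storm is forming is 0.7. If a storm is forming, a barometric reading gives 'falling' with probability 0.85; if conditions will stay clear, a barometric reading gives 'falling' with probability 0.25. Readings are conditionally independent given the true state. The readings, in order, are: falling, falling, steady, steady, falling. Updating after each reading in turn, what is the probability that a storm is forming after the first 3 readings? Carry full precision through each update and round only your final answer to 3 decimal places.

0.844

After 'falling': P(storm) = 0.85·0.7000 / (0.85·0.7000 + 0.25·0.3000) ≈ 0.8881
After 'falling': P(storm) = 0.85·0.8881 / (0.85·0.8881 + 0.25·0.1119) ≈ 0.9643
After 'steady': P(storm) = 0.15·0.9643 / (0.15·0.9643 + 0.75·0.0357) ≈ 0.8436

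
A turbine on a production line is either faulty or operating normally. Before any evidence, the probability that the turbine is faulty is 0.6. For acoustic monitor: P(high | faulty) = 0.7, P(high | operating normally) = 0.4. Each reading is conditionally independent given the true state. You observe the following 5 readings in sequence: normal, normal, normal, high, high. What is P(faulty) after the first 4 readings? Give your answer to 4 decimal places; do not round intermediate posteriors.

0.2471

After 'normal': P(faulty) = 0.3·0.6000 / (0.3·0.6000 + 0.6·0.4000) ≈ 0.4286
After 'normal': P(faulty) = 0.3·0.4286 / (0.3·0.4286 + 0.6·0.5714) ≈ 0.2727
After 'normal': P(faulty) = 0.3·0.2727 / (0.3·0.2727 + 0.6·0.7273) ≈ 0.1579
After 'high': P(faulty) = 0.7·0.1579 / (0.7·0.1579 + 0.4·0.8421) ≈ 0.2471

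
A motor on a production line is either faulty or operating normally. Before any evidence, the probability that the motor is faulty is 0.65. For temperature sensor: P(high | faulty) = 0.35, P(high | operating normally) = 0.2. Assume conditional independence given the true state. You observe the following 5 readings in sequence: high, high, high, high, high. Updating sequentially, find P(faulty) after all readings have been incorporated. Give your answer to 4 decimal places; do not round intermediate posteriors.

0.9682

After 'high': P(faulty) = 0.35·0.6500 / (0.35·0.6500 + 0.2·0.3500) ≈ 0.7647
After 'high': P(faulty) = 0.35·0.7647 / (0.35·0.7647 + 0.2·0.2353) ≈ 0.8505
After 'high': P(faulty) = 0.35·0.8505 / (0.35·0.8505 + 0.2·0.1495) ≈ 0.9087
After 'high': P(faulty) = 0.35·0.9087 / (0.35·0.9087 + 0.2·0.0913) ≈ 0.9457
After 'high': P(faulty) = 0.35·0.9457 / (0.35·0.9457 + 0.2·0.0543) ≈ 0.9682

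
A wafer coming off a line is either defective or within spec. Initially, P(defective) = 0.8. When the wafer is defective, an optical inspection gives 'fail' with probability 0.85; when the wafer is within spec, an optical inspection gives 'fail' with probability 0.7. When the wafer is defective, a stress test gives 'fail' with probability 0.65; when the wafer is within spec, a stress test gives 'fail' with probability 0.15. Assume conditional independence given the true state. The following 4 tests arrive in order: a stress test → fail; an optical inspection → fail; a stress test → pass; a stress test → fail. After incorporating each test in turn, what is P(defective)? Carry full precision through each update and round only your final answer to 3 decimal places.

After a stress test='fail': P(defective) = 0.65·0.8000 / (0.65·0.8000 + 0.15·0.2000) ≈ 0.9455
After an optical inspection='fail': P(defective) = 0.85·0.9455 / (0.85·0.9455 + 0.7·0.0545) ≈ 0.9546
After a stress test='pass': P(defective) = 0.35·0.9546 / (0.35·0.9546 + 0.85·0.0454) ≈ 0.8966
After a stress test='fail': P(defective) = 0.65·0.8966 / (0.65·0.8966 + 0.15·0.1034) ≈ 0.9741

0.974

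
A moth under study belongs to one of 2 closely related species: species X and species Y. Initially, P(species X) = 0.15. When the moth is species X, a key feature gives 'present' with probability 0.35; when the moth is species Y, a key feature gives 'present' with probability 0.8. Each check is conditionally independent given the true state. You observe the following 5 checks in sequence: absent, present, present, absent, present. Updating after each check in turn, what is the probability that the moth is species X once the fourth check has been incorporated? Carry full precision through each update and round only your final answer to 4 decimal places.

Apply Bayes' rule sequentially, carrying P(species X) forward.
After 'absent': P(species X) = 0.65·0.1500 / (0.65·0.1500 + 0.2·0.8500) ≈ 0.3645
After 'present': P(species X) = 0.35·0.3645 / (0.35·0.3645 + 0.8·0.6355) ≈ 0.2006
After 'present': P(species X) = 0.35·0.2006 / (0.35·0.2006 + 0.8·0.7994) ≈ 0.0989
After 'absent': P(species X) = 0.65·0.0989 / (0.65·0.0989 + 0.2·0.9011) ≈ 0.2630

0.2630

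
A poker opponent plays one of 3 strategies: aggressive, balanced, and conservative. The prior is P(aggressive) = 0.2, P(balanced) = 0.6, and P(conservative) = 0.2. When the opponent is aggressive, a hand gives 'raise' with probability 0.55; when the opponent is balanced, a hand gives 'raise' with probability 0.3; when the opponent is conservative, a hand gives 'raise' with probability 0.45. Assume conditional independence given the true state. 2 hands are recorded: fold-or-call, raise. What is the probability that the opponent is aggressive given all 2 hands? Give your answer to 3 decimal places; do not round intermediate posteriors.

0.220

After 'fold-or-call': normaliser = 0.45·0.2000 + 0.7·0.6000 + 0.55·0.2000; P(aggressive) ≈ 0.1452, P(balanced) ≈ 0.6774, P(conservative) ≈ 0.1774
After 'raise': normaliser = 0.55·0.1452 + 0.3·0.6774 + 0.45·0.1774; P(aggressive) ≈ 0.2200, P(balanced) ≈ 0.5600, P(conservative) ≈ 0.2200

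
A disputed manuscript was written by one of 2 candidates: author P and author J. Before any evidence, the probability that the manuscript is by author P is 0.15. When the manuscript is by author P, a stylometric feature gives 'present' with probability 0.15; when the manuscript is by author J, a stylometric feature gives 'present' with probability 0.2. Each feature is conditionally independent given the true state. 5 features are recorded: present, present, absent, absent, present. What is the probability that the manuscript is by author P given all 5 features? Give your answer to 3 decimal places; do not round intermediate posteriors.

After 'present': P(author P) = 0.15·0.1500 / (0.15·0.1500 + 0.2·0.8500) ≈ 0.1169
After 'present': P(author P) = 0.15·0.1169 / (0.15·0.1169 + 0.2·0.8831) ≈ 0.0903
After 'absent': P(author P) = 0.85·0.0903 / (0.85·0.0903 + 0.8·0.9097) ≈ 0.0954
After 'absent': P(author P) = 0.85·0.0954 / (0.85·0.0954 + 0.8·0.9046) ≈ 0.1008
After 'present': P(author P) = 0.15·0.1008 / (0.15·0.1008 + 0.2·0.8992) ≈ 0.0775

0.078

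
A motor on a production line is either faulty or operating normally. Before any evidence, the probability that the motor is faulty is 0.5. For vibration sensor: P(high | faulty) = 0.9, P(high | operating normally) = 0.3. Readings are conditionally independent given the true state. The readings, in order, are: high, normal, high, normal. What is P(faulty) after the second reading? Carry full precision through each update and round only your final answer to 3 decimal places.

Apply Bayes' rule sequentially, carrying P(faulty) forward.
After 'high': P(faulty) = 0.9·0.5000 / (0.9·0.5000 + 0.3·0.5000) ≈ 0.7500
After 'normal': P(faulty) = 0.1·0.7500 / (0.1·0.7500 + 0.7·0.2500) ≈ 0.3000

0.300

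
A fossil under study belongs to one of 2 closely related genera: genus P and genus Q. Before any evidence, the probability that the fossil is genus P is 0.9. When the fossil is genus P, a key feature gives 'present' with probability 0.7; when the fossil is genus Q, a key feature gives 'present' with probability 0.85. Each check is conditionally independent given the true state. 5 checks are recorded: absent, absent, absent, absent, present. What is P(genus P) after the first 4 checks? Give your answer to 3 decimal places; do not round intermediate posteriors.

0.993

After 'absent': P(genus P) = 0.3·0.9000 / (0.3·0.9000 + 0.15·0.1000) ≈ 0.9474
After 'absent': P(genus P) = 0.3·0.9474 / (0.3·0.9474 + 0.15·0.0526) ≈ 0.9730
After 'absent': P(genus P) = 0.3·0.9730 / (0.3·0.9730 + 0.15·0.0270) ≈ 0.9863
After 'absent': P(genus P) = 0.3·0.9863 / (0.3·0.9863 + 0.15·0.0137) ≈ 0.9931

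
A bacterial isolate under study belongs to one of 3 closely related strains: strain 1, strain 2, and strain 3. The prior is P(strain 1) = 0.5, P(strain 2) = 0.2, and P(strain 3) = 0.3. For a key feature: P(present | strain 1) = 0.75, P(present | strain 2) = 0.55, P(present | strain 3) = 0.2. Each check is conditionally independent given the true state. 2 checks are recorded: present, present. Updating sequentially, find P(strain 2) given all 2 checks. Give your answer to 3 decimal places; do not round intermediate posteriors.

0.171

After 'present': normaliser = 0.75·0.5000 + 0.55·0.2000 + 0.2·0.3000; P(strain 1) ≈ 0.6881, P(strain 2) ≈ 0.2018, P(strain 3) ≈ 0.1101
After 'present': normaliser = 0.75·0.6881 + 0.55·0.2018 + 0.2·0.1101; P(strain 1) ≈ 0.7951, P(strain 2) ≈ 0.1710, P(strain 3) ≈ 0.0339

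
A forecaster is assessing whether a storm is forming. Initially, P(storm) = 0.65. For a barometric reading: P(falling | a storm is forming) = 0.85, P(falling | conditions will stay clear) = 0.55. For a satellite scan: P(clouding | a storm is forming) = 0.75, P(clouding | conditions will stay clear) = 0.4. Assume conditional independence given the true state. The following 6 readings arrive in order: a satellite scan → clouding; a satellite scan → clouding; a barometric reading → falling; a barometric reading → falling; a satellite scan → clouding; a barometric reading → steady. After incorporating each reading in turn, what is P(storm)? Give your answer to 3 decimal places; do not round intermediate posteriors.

0.907

Each posterior becomes the prior for the next update.
After a satellite scan='clouding': P(storm) = 0.75·0.6500 / (0.75·0.6500 + 0.4·0.3500) ≈ 0.7769
After a satellite scan='clouding': P(storm) = 0.75·0.7769 / (0.75·0.7769 + 0.4·0.2231) ≈ 0.8672
After a barometric reading='falling': P(storm) = 0.85·0.8672 / (0.85·0.8672 + 0.55·0.1328) ≈ 0.9098
After a barometric reading='falling': P(storm) = 0.85·0.9098 / (0.85·0.9098 + 0.55·0.0902) ≈ 0.9397
After a satellite scan='clouding': P(storm) = 0.75·0.9397 / (0.75·0.9397 + 0.4·0.0603) ≈ 0.9669
After a barometric reading='steady': P(storm) = 0.15·0.9669 / (0.15·0.9669 + 0.45·0.0331) ≈ 0.9069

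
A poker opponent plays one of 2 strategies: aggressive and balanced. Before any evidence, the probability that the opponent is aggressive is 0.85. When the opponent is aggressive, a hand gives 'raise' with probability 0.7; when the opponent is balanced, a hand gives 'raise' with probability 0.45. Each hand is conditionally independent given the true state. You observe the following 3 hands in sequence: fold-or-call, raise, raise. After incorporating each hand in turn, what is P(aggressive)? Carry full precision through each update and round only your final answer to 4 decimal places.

0.8821

After 'fold-or-call': P(aggressive) = 0.3·0.8500 / (0.3·0.8500 + 0.55·0.1500) ≈ 0.7556
After 'raise': P(aggressive) = 0.7·0.7556 / (0.7·0.7556 + 0.45·0.2444) ≈ 0.8278
After 'raise': P(aggressive) = 0.7·0.8278 / (0.7·0.8278 + 0.45·0.1722) ≈ 0.8821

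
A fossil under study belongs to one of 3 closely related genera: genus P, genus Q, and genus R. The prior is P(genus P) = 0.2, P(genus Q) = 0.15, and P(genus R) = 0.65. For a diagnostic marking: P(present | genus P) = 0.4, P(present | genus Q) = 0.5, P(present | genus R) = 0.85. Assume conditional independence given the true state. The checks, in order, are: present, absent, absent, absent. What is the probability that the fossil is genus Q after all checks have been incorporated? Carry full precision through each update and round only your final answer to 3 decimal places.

0.329

Apply Bayes' rule sequentially, carrying P(genus Q) forward.
After 'present': normaliser = 0.4·0.2000 + 0.5·0.1500 + 0.85·0.6500; P(genus P) ≈ 0.1131, P(genus Q) ≈ 0.1060, P(genus R) ≈ 0.7809
After 'absent': normaliser = 0.6·0.1131 + 0.5·0.1060 + 0.15·0.7809; P(genus P) ≈ 0.2851, P(genus Q) ≈ 0.2227, P(genus R) ≈ 0.4922
After 'absent': normaliser = 0.6·0.2851 + 0.5·0.2227 + 0.15·0.4922; P(genus P) ≈ 0.4802, P(genus Q) ≈ 0.3126, P(genus R) ≈ 0.2073
After 'absent': normaliser = 0.6·0.4802 + 0.5·0.3126 + 0.15·0.2073; P(genus P) ≈ 0.6059, P(genus Q) ≈ 0.3287, P(genus R) ≈ 0.0654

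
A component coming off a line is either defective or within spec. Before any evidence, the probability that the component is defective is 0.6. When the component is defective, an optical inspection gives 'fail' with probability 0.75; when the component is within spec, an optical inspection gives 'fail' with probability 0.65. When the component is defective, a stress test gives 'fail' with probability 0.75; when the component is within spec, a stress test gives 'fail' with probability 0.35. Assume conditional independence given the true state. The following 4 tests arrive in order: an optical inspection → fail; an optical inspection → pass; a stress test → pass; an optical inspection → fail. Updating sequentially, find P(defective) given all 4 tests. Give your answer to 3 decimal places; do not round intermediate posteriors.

After an optical inspection='fail': P(defective) = 0.75·0.6000 / (0.75·0.6000 + 0.65·0.4000) ≈ 0.6338
After an optical inspection='pass': P(defective) = 0.25·0.6338 / (0.25·0.6338 + 0.35·0.3662) ≈ 0.5528
After a stress test='pass': P(defective) = 0.25·0.5528 / (0.25·0.5528 + 0.65·0.4472) ≈ 0.3223
After an optical inspection='fail': P(defective) = 0.75·0.3223 / (0.75·0.3223 + 0.65·0.6777) ≈ 0.3543

0.354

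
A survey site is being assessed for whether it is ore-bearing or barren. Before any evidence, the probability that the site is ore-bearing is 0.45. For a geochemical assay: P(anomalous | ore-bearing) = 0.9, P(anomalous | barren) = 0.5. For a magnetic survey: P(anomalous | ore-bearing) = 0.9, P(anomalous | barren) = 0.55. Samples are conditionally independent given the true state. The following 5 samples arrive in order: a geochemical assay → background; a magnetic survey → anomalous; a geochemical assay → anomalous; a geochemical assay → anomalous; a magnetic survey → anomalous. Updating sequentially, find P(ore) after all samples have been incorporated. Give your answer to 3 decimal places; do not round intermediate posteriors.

After a geochemical assay='background': P(ore) = 0.1·0.4500 / (0.1·0.4500 + 0.5·0.5500) ≈ 0.1406
After a magnetic survey='anomalous': P(ore) = 0.9·0.1406 / (0.9·0.1406 + 0.55·0.8594) ≈ 0.2112
After a geochemical assay='anomalous': P(ore) = 0.9·0.2112 / (0.9·0.2112 + 0.5·0.7888) ≈ 0.3252
After a geochemical assay='anomalous': P(ore) = 0.9·0.3252 / (0.9·0.3252 + 0.5·0.6748) ≈ 0.4645
After a magnetic survey='anomalous': P(ore) = 0.9·0.4645 / (0.9·0.4645 + 0.55·0.5355) ≈ 0.5867

0.587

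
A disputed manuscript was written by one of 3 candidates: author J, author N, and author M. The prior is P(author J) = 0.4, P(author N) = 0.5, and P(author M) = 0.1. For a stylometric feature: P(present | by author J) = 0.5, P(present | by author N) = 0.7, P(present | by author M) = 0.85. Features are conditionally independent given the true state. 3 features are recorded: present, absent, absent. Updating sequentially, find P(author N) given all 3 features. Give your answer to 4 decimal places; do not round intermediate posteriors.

After 'present': normaliser = 0.5·0.4000 + 0.7·0.5000 + 0.85·0.1000; P(author J) ≈ 0.3150, P(author N) ≈ 0.5512, P(author M) ≈ 0.1339
After 'absent': normaliser = 0.5·0.3150 + 0.3·0.5512 + 0.15·0.1339; P(author J) ≈ 0.4592, P(author N) ≈ 0.4822, P(author M) ≈ 0.0586
After 'absent': normaliser = 0.5·0.4592 + 0.3·0.4822 + 0.15·0.0586; P(author J) ≈ 0.5994, P(author N) ≈ 0.3776, P(author M) ≈ 0.0229

0.3776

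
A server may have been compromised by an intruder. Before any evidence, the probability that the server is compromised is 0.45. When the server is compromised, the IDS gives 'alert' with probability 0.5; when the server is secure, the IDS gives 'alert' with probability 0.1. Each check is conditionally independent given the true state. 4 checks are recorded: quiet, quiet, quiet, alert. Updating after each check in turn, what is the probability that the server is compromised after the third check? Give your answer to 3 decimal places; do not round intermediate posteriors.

After 'quiet': P(compromised) = 0.5·0.4500 / (0.5·0.4500 + 0.9·0.5500) ≈ 0.3125
After 'quiet': P(compromised) = 0.5·0.3125 / (0.5·0.3125 + 0.9·0.6875) ≈ 0.2016
After 'quiet': P(compromised) = 0.5·0.2016 / (0.5·0.2016 + 0.9·0.7984) ≈ 0.1230

0.123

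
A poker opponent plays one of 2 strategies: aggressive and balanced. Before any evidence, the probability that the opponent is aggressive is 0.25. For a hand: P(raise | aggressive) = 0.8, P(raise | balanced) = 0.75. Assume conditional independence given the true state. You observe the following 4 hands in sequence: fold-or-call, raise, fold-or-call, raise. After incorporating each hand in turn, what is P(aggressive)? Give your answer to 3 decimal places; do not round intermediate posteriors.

After 'fold-or-call': P(aggressive) = 0.2·0.2500 / (0.2·0.2500 + 0.25·0.7500) ≈ 0.2105
After 'raise': P(aggressive) = 0.8·0.2105 / (0.8·0.2105 + 0.75·0.7895) ≈ 0.2215
After 'fold-or-call': P(aggressive) = 0.2·0.2215 / (0.2·0.2215 + 0.25·0.7785) ≈ 0.1854
After 'raise': P(aggressive) = 0.8·0.1854 / (0.8·0.1854 + 0.75·0.8146) ≈ 0.1953

0.195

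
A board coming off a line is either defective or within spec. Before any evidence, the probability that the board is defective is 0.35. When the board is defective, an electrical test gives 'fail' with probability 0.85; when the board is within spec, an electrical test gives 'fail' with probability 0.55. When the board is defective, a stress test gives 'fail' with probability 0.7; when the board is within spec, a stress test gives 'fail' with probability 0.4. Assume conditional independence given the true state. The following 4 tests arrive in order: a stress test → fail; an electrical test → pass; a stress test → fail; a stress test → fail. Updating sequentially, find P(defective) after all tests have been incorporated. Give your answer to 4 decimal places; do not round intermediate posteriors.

Apply Bayes' rule sequentially, carrying P(defective) forward.
After a stress test='fail': P(defective) = 0.7·0.3500 / (0.7·0.3500 + 0.4·0.6500) ≈ 0.4851
After an electrical test='pass': P(defective) = 0.15·0.4851 / (0.15·0.4851 + 0.45·0.5149) ≈ 0.2390
After a stress test='fail': P(defective) = 0.7·0.2390 / (0.7·0.2390 + 0.4·0.7610) ≈ 0.3547
After a stress test='fail': P(defective) = 0.7·0.3547 / (0.7·0.3547 + 0.4·0.6453) ≈ 0.4903

0.4903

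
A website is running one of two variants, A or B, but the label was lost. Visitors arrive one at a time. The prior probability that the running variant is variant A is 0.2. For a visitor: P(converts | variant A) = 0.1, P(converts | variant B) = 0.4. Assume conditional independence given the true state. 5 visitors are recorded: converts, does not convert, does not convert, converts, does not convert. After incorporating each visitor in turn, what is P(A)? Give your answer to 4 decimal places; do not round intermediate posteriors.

After 'converts': P(A) = 0.1·0.2000 / (0.1·0.2000 + 0.4·0.8000) ≈ 0.0588
After 'does not convert': P(A) = 0.9·0.0588 / (0.9·0.0588 + 0.6·0.9412) ≈ 0.0857
After 'does not convert': P(A) = 0.9·0.0857 / (0.9·0.0857 + 0.6·0.9143) ≈ 0.1233
After 'converts': P(A) = 0.1·0.1233 / (0.1·0.1233 + 0.4·0.8767) ≈ 0.0340
After 'does not convert': P(A) = 0.9·0.0340 / (0.9·0.0340 + 0.6·0.9660) ≈ 0.0501

0.0501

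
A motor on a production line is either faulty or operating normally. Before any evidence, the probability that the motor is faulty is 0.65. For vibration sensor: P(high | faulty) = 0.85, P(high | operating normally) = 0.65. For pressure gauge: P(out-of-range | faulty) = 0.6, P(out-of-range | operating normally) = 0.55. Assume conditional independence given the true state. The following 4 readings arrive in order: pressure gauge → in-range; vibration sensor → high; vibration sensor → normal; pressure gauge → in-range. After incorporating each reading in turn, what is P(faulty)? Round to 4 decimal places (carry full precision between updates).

Apply Bayes' rule sequentially, carrying P(faulty) forward.
After pressure gauge='in-range': P(faulty) = 0.4·0.6500 / (0.4·0.6500 + 0.45·0.3500) ≈ 0.6228
After vibration sensor='high': P(faulty) = 0.85·0.6228 / (0.85·0.6228 + 0.65·0.3772) ≈ 0.6834
After vibration sensor='normal': P(faulty) = 0.15·0.6834 / (0.15·0.6834 + 0.35·0.3166) ≈ 0.4806
After pressure gauge='in-range': P(faulty) = 0.4·0.4806 / (0.4·0.4806 + 0.45·0.5194) ≈ 0.4513

0.4513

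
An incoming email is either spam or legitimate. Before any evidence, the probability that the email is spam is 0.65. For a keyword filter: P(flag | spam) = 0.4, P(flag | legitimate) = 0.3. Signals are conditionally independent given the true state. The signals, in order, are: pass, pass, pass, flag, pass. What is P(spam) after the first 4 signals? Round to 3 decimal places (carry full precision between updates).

0.609

Each posterior becomes the prior for the next update.
After 'pass': P(spam) = 0.6·0.6500 / (0.6·0.6500 + 0.7·0.3500) ≈ 0.6142
After 'pass': P(spam) = 0.6·0.6142 / (0.6·0.6142 + 0.7·0.3858) ≈ 0.5771
After 'pass': P(spam) = 0.6·0.5771 / (0.6·0.5771 + 0.7·0.4229) ≈ 0.5391
After 'flag': P(spam) = 0.4·0.5391 / (0.4·0.5391 + 0.3·0.4609) ≈ 0.6093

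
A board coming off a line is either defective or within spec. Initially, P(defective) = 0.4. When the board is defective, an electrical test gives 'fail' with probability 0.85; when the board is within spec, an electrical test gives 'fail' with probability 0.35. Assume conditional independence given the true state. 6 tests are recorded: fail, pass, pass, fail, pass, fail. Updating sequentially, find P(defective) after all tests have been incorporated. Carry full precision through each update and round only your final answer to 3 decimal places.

Apply Bayes' rule sequentially, carrying P(defective) forward.
After 'fail': P(defective) = 0.85·0.4000 / (0.85·0.4000 + 0.35·0.6000) ≈ 0.6182
After 'pass': P(defective) = 0.15·0.6182 / (0.15·0.6182 + 0.65·0.3818) ≈ 0.2720
After 'pass': P(defective) = 0.15·0.2720 / (0.15·0.2720 + 0.65·0.7280) ≈ 0.0794
After 'fail': P(defective) = 0.85·0.0794 / (0.85·0.0794 + 0.35·0.9206) ≈ 0.1731
After 'pass': P(defective) = 0.15·0.1731 / (0.15·0.1731 + 0.65·0.8269) ≈ 0.0461
After 'fail': P(defective) = 0.85·0.0461 / (0.85·0.0461 + 0.35·0.9539) ≈ 0.1050

0.105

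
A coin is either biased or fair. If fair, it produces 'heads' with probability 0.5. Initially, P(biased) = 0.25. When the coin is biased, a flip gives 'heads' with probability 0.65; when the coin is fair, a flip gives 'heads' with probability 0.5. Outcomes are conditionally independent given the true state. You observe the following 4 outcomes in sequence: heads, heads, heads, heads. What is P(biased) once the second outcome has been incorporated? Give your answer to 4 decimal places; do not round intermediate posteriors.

After 'heads': P(biased) = 0.65·0.2500 / (0.65·0.2500 + 0.5·0.7500) ≈ 0.3023
After 'heads': P(biased) = 0.65·0.3023 / (0.65·0.3023 + 0.5·0.6977) ≈ 0.3603

0.3603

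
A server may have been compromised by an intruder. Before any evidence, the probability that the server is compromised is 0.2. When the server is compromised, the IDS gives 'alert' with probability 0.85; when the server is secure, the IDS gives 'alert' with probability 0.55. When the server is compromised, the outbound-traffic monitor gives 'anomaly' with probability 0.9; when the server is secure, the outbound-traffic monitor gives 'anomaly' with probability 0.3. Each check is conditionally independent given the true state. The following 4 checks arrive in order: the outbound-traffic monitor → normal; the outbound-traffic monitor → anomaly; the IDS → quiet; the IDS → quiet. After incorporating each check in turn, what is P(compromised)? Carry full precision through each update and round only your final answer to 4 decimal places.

0.0118

Each posterior becomes the prior for the next update.
After the outbound-traffic monitor='normal': P(compromised) = 0.1·0.2000 / (0.1·0.2000 + 0.7·0.8000) ≈ 0.0345
After the outbound-traffic monitor='anomaly': P(compromised) = 0.9·0.0345 / (0.9·0.0345 + 0.3·0.9655) ≈ 0.0968
After the IDS='quiet': P(compromised) = 0.15·0.0968 / (0.15·0.0968 + 0.45·0.9032) ≈ 0.0345
After the IDS='quiet': P(compromised) = 0.15·0.0345 / (0.15·0.0345 + 0.45·0.9655) ≈ 0.0118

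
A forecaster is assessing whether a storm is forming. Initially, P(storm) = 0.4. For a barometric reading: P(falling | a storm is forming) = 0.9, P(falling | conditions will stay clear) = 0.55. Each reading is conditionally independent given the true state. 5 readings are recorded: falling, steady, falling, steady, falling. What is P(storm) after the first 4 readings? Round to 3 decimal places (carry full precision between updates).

Each posterior becomes the prior for the next update.
After 'falling': P(storm) = 0.9·0.4000 / (0.9·0.4000 + 0.55·0.6000) ≈ 0.5217
After 'steady': P(storm) = 0.1·0.5217 / (0.1·0.5217 + 0.45·0.4783) ≈ 0.1951
After 'falling': P(storm) = 0.9·0.1951 / (0.9·0.1951 + 0.55·0.8049) ≈ 0.2840
After 'steady': P(storm) = 0.1·0.2840 / (0.1·0.2840 + 0.45·0.7160) ≈ 0.0810

0.081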